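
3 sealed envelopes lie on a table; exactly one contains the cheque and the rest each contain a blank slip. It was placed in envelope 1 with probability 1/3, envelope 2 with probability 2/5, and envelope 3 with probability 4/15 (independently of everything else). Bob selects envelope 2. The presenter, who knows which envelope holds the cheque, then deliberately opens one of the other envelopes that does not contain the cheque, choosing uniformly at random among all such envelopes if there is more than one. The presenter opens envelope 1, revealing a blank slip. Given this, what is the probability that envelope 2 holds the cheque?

3/7

Condition on the true location of the cheque.
If it is in envelope 1 (prior 1/3): the presenter opened envelope 1, so this case is ruled out; weight (1/3)·0 = 0.
If it is in envelope 2 (prior 2/5): the presenter has 2 equally likely choices, so probability 1/2; weight (2/5)·(1/2) = 1/5.
If it is in envelope 3 (prior 4/15): the presenter has no choice, probability 1; weight (4/15)·1 = 4/15.
The weights sum to 7/15.
So P(the cheque in envelope 2 | the presenter opened envelope 1) = (1/5) / (7/15) = 3/7.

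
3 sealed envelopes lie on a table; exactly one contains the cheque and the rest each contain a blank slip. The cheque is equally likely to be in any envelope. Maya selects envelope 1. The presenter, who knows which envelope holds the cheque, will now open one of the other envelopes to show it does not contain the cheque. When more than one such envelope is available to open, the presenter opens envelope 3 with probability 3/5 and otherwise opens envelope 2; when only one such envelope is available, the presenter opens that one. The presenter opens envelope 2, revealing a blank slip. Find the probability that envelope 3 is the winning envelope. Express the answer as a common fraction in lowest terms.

5/7

Consider each possible location of the cheque in turn.
If it is in envelope 1 (prior 1/3): envelope 3 is available but not opened, probability 2/5; weight (1/3)·(2/5) = 2/15.
If it is in envelope 2 (prior 1/3): the presenter opened envelope 2, so this case is ruled out; weight (1/3)·0 = 0.
If it is in envelope 3 (prior 1/3): only envelope 2 is available, probability 1; weight (1/3)·1 = 1/3.
The weights sum to 7/15.
So P(the cheque in envelope 3 | the presenter opened envelope 2) = (1/3) / (7/15) = 5/7.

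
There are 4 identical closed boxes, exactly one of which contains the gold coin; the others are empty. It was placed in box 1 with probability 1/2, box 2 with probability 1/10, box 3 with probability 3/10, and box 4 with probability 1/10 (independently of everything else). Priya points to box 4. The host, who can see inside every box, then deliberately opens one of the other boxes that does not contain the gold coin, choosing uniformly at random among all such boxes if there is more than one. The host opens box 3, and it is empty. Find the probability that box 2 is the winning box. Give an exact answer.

Consider each possible location of the gold coin in turn.
If it is in box 1 (prior 1/2): the host has 2 equally likely choices, so probability 1/2; weight (1/2)·(1/2) = 1/4.
If it is in box 2 (prior 1/10): the host has 2 equally likely choices, so probability 1/2; weight (1/10)·(1/2) = 1/20.
If it is in box 3 (prior 3/10): the host opened box 3, so this case is ruled out; weight (3/10)·0 = 0.
If it is in box 4 (prior 1/10): the host has 3 equally likely choices, so probability 1/3; weight (1/10)·(1/3) = 1/30.
The weights sum to 1/3.
So P(the gold coin in box 2 | the host opened box 3) = (1/20) / (1/3) = 3/20.

3/20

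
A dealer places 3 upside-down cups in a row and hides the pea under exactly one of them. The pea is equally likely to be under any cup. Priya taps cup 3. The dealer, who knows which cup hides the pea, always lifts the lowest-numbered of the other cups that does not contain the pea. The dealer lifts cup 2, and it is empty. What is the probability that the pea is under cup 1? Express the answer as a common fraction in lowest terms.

Condition on the true location of the pea.
If it is under cup 1 (prior 1/3): cup 2 is the lowest-numbered option available, probability 1; weight (1/3)·1 = 1/3.
If it is under cup 2 (prior 1/3): the dealer opened cup 2, so this case is ruled out; weight (1/3)·0 = 0.
If it is under cup 3 (prior 1/3): the dealer would have opened cup 1 instead, probability 0; weight (1/3)·0 = 0.
The weights sum to 1/3.
So P(the pea under cup 1 | the dealer opened cup 2) = (1/3) / (1/3) = 1.

1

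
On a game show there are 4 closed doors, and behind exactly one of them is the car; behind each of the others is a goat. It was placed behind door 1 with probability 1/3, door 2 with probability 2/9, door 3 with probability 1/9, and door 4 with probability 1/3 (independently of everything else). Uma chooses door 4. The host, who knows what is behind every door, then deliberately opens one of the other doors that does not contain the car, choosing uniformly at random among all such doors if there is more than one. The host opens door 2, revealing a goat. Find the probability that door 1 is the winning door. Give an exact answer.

1/2

Apply Bayes' rule, conditioning on where the car actually is.
If it is behind door 1 (prior 1/3): the host has 2 equally likely choices, so probability 1/2; weight (1/3)·(1/2) = 1/6.
If it is behind door 2 (prior 2/9): the host opened door 2, so this case is ruled out; weight (2/9)·0 = 0.
If it is behind door 3 (prior 1/9): the host has 2 equally likely choices, so probability 1/2; weight (1/9)·(1/2) = 1/18.
If it is behind door 4 (prior 1/3): the host has 3 equally likely choices, so probability 1/3; weight (1/3)·(1/3) = 1/9.
The weights sum to 1/3.
So P(the car behind door 1 | the host opened door 2) = (1/6) / (1/3) = 1/2.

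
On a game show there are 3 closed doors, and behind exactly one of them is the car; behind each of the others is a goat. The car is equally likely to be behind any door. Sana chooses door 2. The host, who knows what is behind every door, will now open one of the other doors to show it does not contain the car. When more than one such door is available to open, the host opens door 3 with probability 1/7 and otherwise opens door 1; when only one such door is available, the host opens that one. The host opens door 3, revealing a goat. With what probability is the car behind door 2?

Apply Bayes' rule, conditioning on where the car actually is.
If it is behind door 1 (prior 1/3): only door 3 is available, probability 1; weight (1/3)·1 = 1/3.
If it is behind door 2 (prior 1/3): door 3 is available, opened with probability 1/7; weight (1/3)·(1/7) = 1/21.
If it is behind door 3 (prior 1/3): the host opened door 3, so this case is ruled out; weight (1/3)·0 = 0.
The weights sum to 8/21.
So P(the car behind door 2 | the host opened door 3) = (1/21) / (8/21) = 1/8.

1/8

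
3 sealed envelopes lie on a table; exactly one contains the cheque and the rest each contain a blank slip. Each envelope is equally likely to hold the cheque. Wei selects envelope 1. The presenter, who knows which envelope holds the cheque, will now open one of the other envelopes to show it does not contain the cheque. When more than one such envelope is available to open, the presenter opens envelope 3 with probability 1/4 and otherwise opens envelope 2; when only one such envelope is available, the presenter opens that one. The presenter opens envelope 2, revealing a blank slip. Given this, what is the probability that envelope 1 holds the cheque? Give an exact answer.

3/7

Apply Bayes' rule, conditioning on where the cheque actually is.
If it is in envelope 1 (prior 1/3): envelope 3 is available but not opened, probability 3/4; weight (1/3)·(3/4) = 1/4.
If it is in envelope 2 (prior 1/3): the presenter opened envelope 2, so this case is ruled out; weight (1/3)·0 = 0.
If it is in envelope 3 (prior 1/3): only envelope 2 is available, probability 1; weight (1/3)·1 = 1/3.
The weights sum to 7/12.
So P(the cheque in envelope 1 | the presenter opened envelope 2) = (1/4) / (7/12) = 3/7.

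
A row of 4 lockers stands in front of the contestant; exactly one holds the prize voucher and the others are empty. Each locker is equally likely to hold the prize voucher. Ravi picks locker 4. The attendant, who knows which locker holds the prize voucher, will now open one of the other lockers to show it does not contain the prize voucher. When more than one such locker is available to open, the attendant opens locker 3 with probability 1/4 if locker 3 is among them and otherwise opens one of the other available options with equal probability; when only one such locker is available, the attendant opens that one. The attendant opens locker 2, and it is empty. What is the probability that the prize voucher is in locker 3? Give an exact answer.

4/13

Consider each possible location of the prize voucher in turn.
If it is in locker 1 (prior 1/4): locker 3 is available but not opened, probability 3/4; weight (1/4)·(3/4) = 3/16.
If it is in locker 2 (prior 1/4): the attendant opened locker 2, so this case is ruled out; weight (1/4)·0 = 0.
If it is in locker 3 (prior 1/4): locker 3 holds the prize so is unavailable; the attendant chooses uniformly among the 2 others, probability 1/2; weight (1/4)·(1/2) = 1/8.
If it is in locker 4 (prior 1/4): locker 3 is available but not opened; locker 2 gets probability (1 − 1/4)/2 = 3/8; weight (1/4)·(3/8) = 3/32.
The weights sum to 13/32.
So P(the prize voucher in locker 3 | the attendant opened locker 2) = (1/8) / (13/32) = 4/13.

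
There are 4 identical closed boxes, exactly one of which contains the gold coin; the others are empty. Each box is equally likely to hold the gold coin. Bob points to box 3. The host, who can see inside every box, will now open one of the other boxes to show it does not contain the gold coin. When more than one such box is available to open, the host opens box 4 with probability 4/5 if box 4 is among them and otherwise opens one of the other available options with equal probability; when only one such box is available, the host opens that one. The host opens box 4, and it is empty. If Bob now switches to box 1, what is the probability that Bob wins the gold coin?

Consider each possible location of the gold coin in turn.
If it is in any of boxes 1, 2, and 3 (prior 1/4 each): box 4 is available, opened with probability 4/5; weight (1/4)·(4/5) = 1/5 each.
If it is in box 4 (prior 1/4): the host opened box 4, so this case is ruled out; weight (1/4)·0 = 0.
The weights sum to 3/5.
So P(the gold coin in box 1 | the host opened box 4) = (1/5) / (3/5) = 1/3.

1/3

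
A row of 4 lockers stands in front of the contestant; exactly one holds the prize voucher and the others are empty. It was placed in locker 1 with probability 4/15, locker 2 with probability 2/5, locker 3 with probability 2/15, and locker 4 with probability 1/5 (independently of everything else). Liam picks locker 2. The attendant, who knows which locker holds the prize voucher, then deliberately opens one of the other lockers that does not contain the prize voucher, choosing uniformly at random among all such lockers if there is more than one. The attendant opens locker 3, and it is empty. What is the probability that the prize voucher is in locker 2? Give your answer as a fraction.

4/11

Condition on the true location of the prize voucher.
If it is in locker 1 (prior 4/15): the attendant has 2 equally likely choices, so probability 1/2; weight (4/15)·(1/2) = 2/15.
If it is in locker 2 (prior 2/5): the attendant has 3 equally likely choices, so probability 1/3; weight (2/5)·(1/3) = 2/15.
If it is in locker 3 (prior 2/15): the attendant opened locker 3, so this case is ruled out; weight (2/15)·0 = 0.
If it is in locker 4 (prior 1/5): the attendant has 2 equally likely choices, so probability 1/2; weight (1/5)·(1/2) = 1/10.
The weights sum to 11/30.
So P(the prize voucher in locker 2 | the attendant opened locker 3) = (2/15) / (11/30) = 4/11.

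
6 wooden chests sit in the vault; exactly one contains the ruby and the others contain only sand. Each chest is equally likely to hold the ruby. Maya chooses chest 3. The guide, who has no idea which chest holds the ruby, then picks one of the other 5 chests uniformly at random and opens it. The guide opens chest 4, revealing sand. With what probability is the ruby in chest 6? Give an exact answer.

Apply Bayes' rule, conditioning on where the ruby actually is.
If it is in any of chests 1, 2, 3, 5, and 6 (prior 1/6 each): the guide picks chest 4 with probability 1/5 regardless, and it is not the prize; weight (1/6)·(1/5) = 1/30 each.
If it is in chest 4 (prior 1/6): the guide opened chest 4, so this case is ruled out; weight (1/6)·0 = 0.
The weights sum to 1/6.
So P(the ruby in chest 6 | the guide opened chest 4) = (1/30) / (1/6) = 1/5.

1/5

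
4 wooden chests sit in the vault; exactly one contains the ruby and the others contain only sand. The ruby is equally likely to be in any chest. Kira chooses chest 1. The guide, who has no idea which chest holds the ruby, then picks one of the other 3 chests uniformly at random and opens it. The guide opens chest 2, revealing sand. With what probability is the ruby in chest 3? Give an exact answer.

Condition on the true location of the ruby.
If it is in any of chests 1, 3, and 4 (prior 1/4 each): the guide picks chest 2 with probability 1/3 regardless, and it is not the prize; weight (1/4)·(1/3) = 1/12 each.
If it is in chest 2 (prior 1/4): the guide opened chest 2, so this case is ruled out; weight (1/4)·0 = 0.
The weights sum to 1/4.
So P(the ruby in chest 3 | the guide opened chest 2) = (1/12) / (1/4) = 1/3.

1/3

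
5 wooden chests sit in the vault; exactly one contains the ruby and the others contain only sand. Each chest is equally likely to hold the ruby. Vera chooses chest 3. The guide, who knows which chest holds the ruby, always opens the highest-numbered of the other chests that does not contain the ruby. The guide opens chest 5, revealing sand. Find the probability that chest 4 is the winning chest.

Apply Bayes' rule, conditioning on where the ruby actually is.
If it is in any of chests 1, 2, 3, and 4 (prior 1/5 each): chest 5 is the highest-numbered option available, probability 1; weight (1/5)·1 = 1/5 each.
If it is in chest 5 (prior 1/5): the guide opened chest 5, so this case is ruled out; weight (1/5)·0 = 0.
The weights sum to 4/5.
So P(the ruby in chest 4 | the guide opened chest 5) = (1/5) / (4/5) = 1/4.

1/4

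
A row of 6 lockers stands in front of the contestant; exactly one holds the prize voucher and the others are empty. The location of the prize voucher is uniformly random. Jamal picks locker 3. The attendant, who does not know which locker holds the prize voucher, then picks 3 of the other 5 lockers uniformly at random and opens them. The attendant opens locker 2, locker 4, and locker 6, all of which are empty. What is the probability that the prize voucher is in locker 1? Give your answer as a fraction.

Because the attendant chose which lockers to open without knowing where the prize voucher is, the choice is independent of the prize location. Learning that none of the 3 opened lockers holds the prize voucher simply rules out those 3 locations and leaves the remaining 3 lockers still equally likely by symmetry.
So P(the prize voucher in locker 1) = 1/3.

1/3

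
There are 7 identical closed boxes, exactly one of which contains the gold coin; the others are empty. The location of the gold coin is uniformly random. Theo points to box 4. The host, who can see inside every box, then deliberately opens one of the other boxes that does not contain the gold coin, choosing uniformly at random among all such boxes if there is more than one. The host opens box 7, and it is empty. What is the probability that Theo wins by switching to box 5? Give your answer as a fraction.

6/35

Condition on the true location of the gold coin.
If it is in any of boxes 1, 2, 3, 5, and 6 (prior 1/7 each): the host has 5 equally likely choices, so probability 1/5; weight (1/7)·(1/5) = 1/35 each.
If it is in box 4 (prior 1/7): the host has 6 equally likely choices, so probability 1/6; weight (1/7)·(1/6) = 1/42.
If it is in box 7 (prior 1/7): the host opened box 7, so this case is ruled out; weight (1/7)·0 = 0.
The weights sum to 1/6.
So P(the gold coin in box 5 | the host opened box 7) = (1/35) / (1/6) = 6/35.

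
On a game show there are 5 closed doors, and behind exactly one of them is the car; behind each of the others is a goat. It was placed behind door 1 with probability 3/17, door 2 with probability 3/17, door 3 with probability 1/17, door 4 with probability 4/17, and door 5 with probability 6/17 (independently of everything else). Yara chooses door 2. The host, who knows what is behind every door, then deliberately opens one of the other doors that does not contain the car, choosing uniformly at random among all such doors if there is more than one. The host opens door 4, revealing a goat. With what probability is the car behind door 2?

9/49

Apply Bayes' rule, conditioning on where the car actually is.
If it is behind door 1 (prior 3/17): the host has 3 equally likely choices, so probability 1/3; weight (3/17)·(1/3) = 1/17.
If it is behind door 2 (prior 3/17): the host has 4 equally likely choices, so probability 1/4; weight (3/17)·(1/4) = 3/68.
If it is behind door 3 (prior 1/17): the host has 3 equally likely choices, so probability 1/3; weight (1/17)·(1/3) = 1/51.
If it is behind door 4 (prior 4/17): the host opened door 4, so this case is ruled out; weight (4/17)·0 = 0.
If it is behind door 5 (prior 6/17): the host has 3 equally likely choices, so probability 1/3; weight (6/17)·(1/3) = 2/17.
The weights sum to 49/204.
So P(the car behind door 2 | the host opened door 4) = (3/68) / (49/204) = 9/49.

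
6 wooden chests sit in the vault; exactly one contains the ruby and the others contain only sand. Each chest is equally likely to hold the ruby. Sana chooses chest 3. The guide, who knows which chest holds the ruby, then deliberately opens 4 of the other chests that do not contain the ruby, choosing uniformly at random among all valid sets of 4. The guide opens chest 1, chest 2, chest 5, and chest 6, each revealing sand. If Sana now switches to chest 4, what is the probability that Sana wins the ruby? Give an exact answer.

Condition on the true location of the ruby.
If it is in any of chests 1, 2, 5, and 6 (prior 1/6 each): that chest was opened and seen not to hold the prize — ruled out; weight (1/6)·0 = 0 each.
If it is in chest 3 (prior 1/6): the guide has 5 equally likely choices, so probability 1/5; weight (1/6)·(1/5) = 1/30.
If it is in chest 4 (prior 1/6): the guide has no choice, probability 1; weight (1/6)·1 = 1/6.
The weights sum to 1/5.
So P(the ruby in chest 4 | the guide opened chest 1, chest 2, chest 5, and chest 6) = (1/6) / (1/5) = 5/6.

5/6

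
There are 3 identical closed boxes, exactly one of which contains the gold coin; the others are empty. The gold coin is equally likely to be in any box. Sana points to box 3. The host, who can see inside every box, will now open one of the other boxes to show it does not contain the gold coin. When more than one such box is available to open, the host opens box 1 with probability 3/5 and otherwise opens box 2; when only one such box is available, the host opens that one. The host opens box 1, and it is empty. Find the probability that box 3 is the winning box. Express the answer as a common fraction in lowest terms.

Condition on the true location of the gold coin.
If it is in box 1 (prior 1/3): the host opened box 1, so this case is ruled out; weight (1/3)·0 = 0.
If it is in box 2 (prior 1/3): only box 1 is available, probability 1; weight (1/3)·1 = 1/3.
If it is in box 3 (prior 1/3): box 1 is available, opened with probability 3/5; weight (1/3)·(3/5) = 1/5.
The weights sum to 8/15.
So P(the gold coin in box 3 | the host opened box 1) = (1/5) / (8/15) = 3/8.

3/8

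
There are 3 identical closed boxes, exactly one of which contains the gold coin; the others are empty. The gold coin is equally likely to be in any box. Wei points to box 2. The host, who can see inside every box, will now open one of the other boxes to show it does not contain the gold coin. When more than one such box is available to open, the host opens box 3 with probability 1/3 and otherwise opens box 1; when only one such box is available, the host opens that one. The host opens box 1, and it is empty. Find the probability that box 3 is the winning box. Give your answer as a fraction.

Condition on the true location of the gold coin.
If it is in box 1 (prior 1/3): the host opened box 1, so this case is ruled out; weight (1/3)·0 = 0.
If it is in box 2 (prior 1/3): box 3 is available but not opened, probability 2/3; weight (1/3)·(2/3) = 2/9.
If it is in box 3 (prior 1/3): only box 1 is available, probability 1; weight (1/3)·1 = 1/3.
The weights sum to 5/9.
So P(the gold coin in box 3 | the host opened box 1) = (1/3) / (5/9) = 3/5.

3/5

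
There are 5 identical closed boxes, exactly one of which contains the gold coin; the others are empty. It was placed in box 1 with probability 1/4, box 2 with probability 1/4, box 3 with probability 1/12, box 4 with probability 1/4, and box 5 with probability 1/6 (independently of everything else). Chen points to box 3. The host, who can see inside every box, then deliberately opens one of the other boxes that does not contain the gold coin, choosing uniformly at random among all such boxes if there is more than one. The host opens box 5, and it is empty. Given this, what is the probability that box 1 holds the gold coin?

4/13

Apply Bayes' rule, conditioning on where the gold coin actually is.
If it is in any of boxes 1, 2, and 4 (prior 1/4 each): the host has 3 equally likely choices, so probability 1/3; weight (1/4)·(1/3) = 1/12 each.
If it is in box 3 (prior 1/12): the host has 4 equally likely choices, so probability 1/4; weight (1/12)·(1/4) = 1/48.
If it is in box 5 (prior 1/6): the host opened box 5, so this case is ruled out; weight (1/6)·0 = 0.
The weights sum to 13/48.
So P(the gold coin in box 1 | the host opened box 5) = (1/12) / (13/48) = 4/13.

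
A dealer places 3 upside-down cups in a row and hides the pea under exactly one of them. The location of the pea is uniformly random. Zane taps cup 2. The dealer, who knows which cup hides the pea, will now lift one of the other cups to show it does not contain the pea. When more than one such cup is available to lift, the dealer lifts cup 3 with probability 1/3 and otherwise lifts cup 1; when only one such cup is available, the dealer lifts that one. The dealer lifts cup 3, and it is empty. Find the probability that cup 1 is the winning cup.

3/4

Apply Bayes' rule, conditioning on where the pea actually is.
If it is under cup 1 (prior 1/3): only cup 3 is available, probability 1; weight (1/3)·1 = 1/3.
If it is under cup 2 (prior 1/3): cup 3 is available, opened with probability 1/3; weight (1/3)·(1/3) = 1/9.
If it is under cup 3 (prior 1/3): the dealer opened cup 3, so this case is ruled out; weight (1/3)·0 = 0.
The weights sum to 4/9.
So P(the pea under cup 1 | the dealer opened cup 3) = (1/3) / (4/9) = 3/4.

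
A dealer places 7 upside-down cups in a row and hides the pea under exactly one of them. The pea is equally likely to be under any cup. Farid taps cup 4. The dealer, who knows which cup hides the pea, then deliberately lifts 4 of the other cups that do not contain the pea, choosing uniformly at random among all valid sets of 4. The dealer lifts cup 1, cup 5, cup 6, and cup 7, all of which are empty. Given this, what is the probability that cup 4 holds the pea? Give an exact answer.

Apply Bayes' rule, conditioning on where the pea actually is.
If it is under any of cups 1, 5, 6, and 7 (prior 1/7 each): that cup was opened and seen not to hold the prize — ruled out; weight (1/7)·0 = 0 each.
If it is under either of cups 2 and 3 (prior 1/7 each): the dealer has 5 equally likely choices, so probability 1/5; weight (1/7)·(1/5) = 1/35 each.
If it is under cup 4 (prior 1/7): the dealer has 15 equally likely choices, so probability 1/15; weight (1/7)·(1/15) = 1/105.
The weights sum to 1/15.
So P(the pea under cup 4 | the dealer opened cup 1, cup 5, cup 6, and cup 7) = (1/105) / (1/15) = 1/7.

1/7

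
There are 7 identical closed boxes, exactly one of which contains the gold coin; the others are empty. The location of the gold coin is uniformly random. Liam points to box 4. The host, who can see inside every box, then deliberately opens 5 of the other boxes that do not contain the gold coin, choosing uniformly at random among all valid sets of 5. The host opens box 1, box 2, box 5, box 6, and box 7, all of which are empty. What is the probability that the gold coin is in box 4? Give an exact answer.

1/7

Apply Bayes' rule, conditioning on where the gold coin actually is.
If it is in any of boxes 1, 2, 5, 6, and 7 (prior 1/7 each): that box was opened and seen not to hold the prize — ruled out; weight (1/7)·0 = 0 each.
If it is in box 3 (prior 1/7): the host has no choice, probability 1; weight (1/7)·1 = 1/7.
If it is in box 4 (prior 1/7): the host has 6 equally likely choices, so probability 1/6; weight (1/7)·(1/6) = 1/42.
The weights sum to 1/6.
So P(the gold coin in box 4 | the host opened box 1, box 2, box 5, box 6, and box 7) = (1/42) / (1/6) = 1/7.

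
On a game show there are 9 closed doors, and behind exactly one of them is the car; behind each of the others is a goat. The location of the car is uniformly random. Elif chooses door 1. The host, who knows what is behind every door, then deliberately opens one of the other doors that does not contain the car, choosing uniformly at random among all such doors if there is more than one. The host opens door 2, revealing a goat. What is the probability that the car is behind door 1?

Apply Bayes' rule, conditioning on where the car actually is.
If it is behind door 1 (prior 1/9): the host has 8 equally likely choices, so probability 1/8; weight (1/9)·(1/8) = 1/72.
If it is behind door 2 (prior 1/9): the host opened door 2, so this case is ruled out; weight (1/9)·0 = 0.
If it is behind any of doors 3, 4, 5, 6, 7, 8, and 9 (prior 1/9 each): the host has 7 equally likely choices, so probability 1/7; weight (1/9)·(1/7) = 1/63 each.
The weights sum to 1/8.
So P(the car behind door 1 | the host opened door 2) = (1/72) / (1/8) = 1/9.

1/9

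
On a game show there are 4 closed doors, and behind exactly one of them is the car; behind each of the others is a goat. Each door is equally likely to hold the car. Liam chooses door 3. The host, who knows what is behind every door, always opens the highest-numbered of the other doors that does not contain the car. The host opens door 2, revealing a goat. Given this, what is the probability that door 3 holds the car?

Apply Bayes' rule, conditioning on where the car actually is.
If it is behind either of doors 1 and 3 (prior 1/4 each): the host would have opened door 4 instead, probability 0; weight (1/4)·0 = 0 each.
If it is behind door 2 (prior 1/4): the host opened door 2, so this case is ruled out; weight (1/4)·0 = 0.
If it is behind door 4 (prior 1/4): door 2 is the highest-numbered option available, probability 1; weight (1/4)·1 = 1/4.
The weights sum to 1/4.
So P(the car behind door 3 | the host opened door 2) = 0 / (1/4) = 0.

0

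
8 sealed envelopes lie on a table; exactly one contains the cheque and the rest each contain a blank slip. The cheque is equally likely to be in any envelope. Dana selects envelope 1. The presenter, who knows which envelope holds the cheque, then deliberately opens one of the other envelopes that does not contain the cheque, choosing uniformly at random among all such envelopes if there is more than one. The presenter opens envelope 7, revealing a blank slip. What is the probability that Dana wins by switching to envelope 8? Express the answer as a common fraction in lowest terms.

7/48

Consider each possible location of the cheque in turn.
If it is in envelope 1 (prior 1/8): the presenter has 7 equally likely choices, so probability 1/7; weight (1/8)·(1/7) = 1/56.
If it is in any of envelopes 2, 3, 4, 5, 6, and 8 (prior 1/8 each): the presenter has 6 equally likely choices, so probability 1/6; weight (1/8)·(1/6) = 1/48 each.
If it is in envelope 7 (prior 1/8): the presenter opened envelope 7, so this case is ruled out; weight (1/8)·0 = 0.
The weights sum to 1/7.
So P(the cheque in envelope 8 | the presenter opened envelope 7) = (1/48) / (1/7) = 7/48.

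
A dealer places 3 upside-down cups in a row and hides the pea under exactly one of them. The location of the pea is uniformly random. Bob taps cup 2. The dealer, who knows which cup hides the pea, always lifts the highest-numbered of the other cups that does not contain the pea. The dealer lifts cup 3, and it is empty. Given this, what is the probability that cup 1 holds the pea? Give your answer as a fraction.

1/2

Consider each possible location of the pea in turn.
If it is under either of cups 1 and 2 (prior 1/3 each): cup 3 is the highest-numbered option available, probability 1; weight (1/3)·1 = 1/3 each.
If it is under cup 3 (prior 1/3): the dealer opened cup 3, so this case is ruled out; weight (1/3)·0 = 0.
The weights sum to 2/3.
So P(the pea under cup 1 | the dealer opened cup 3) = (1/3) / (2/3) = 1/2.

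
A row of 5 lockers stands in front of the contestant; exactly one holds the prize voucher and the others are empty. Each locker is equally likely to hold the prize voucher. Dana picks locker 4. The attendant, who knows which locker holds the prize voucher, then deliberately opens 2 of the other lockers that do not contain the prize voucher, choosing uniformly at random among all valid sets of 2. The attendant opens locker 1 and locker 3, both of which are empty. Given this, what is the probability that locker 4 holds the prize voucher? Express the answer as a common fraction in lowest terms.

1/5

Consider each possible location of the prize voucher in turn.
If it is in either of lockers 1 and 3 (prior 1/5 each): that locker was opened and seen not to hold the prize — ruled out; weight (1/5)·0 = 0 each.
If it is in either of lockers 2 and 5 (prior 1/5 each): the attendant has 3 equally likely choices, so probability 1/3; weight (1/5)·(1/3) = 1/15 each.
If it is in locker 4 (prior 1/5): the attendant has 6 equally likely choices, so probability 1/6; weight (1/5)·(1/6) = 1/30.
The weights sum to 1/6.
So P(the prize voucher in locker 4 | the attendant opened locker 1 and locker 3) = (1/30) / (1/6) = 1/5.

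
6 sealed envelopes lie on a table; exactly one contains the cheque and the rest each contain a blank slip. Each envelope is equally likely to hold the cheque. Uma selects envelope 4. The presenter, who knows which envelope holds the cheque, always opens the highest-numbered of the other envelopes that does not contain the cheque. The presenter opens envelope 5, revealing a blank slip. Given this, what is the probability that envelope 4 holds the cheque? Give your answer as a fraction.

0

Apply Bayes' rule, conditioning on where the cheque actually is.
If it is in any of envelopes 1, 2, 3, and 4 (prior 1/6 each): the presenter would have opened envelope 6 instead, probability 0; weight (1/6)·0 = 0 each.
If it is in envelope 5 (prior 1/6): the presenter opened envelope 5, so this case is ruled out; weight (1/6)·0 = 0.
If it is in envelope 6 (prior 1/6): envelope 5 is the highest-numbered option available, probability 1; weight (1/6)·1 = 1/6.
The weights sum to 1/6.
So P(the cheque in envelope 4 | the presenter opened envelope 5) = 0 / (1/6) = 0.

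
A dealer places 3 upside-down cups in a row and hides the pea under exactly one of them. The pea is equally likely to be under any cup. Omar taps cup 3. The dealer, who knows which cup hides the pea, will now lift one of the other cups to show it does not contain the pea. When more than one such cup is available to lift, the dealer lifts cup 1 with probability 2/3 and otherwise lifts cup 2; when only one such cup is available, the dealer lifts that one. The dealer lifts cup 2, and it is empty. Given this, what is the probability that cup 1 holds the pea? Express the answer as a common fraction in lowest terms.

Condition on the true location of the pea.
If it is under cup 1 (prior 1/3): only cup 2 is available, probability 1; weight (1/3)·1 = 1/3.
If it is under cup 2 (prior 1/3): the dealer opened cup 2, so this case is ruled out; weight (1/3)·0 = 0.
If it is under cup 3 (prior 1/3): cup 1 is available but not opened, probability 1/3; weight (1/3)·(1/3) = 1/9.
The weights sum to 4/9.
So P(the pea under cup 1 | the dealer opened cup 2) = (1/3) / (4/9) = 3/4.

3/4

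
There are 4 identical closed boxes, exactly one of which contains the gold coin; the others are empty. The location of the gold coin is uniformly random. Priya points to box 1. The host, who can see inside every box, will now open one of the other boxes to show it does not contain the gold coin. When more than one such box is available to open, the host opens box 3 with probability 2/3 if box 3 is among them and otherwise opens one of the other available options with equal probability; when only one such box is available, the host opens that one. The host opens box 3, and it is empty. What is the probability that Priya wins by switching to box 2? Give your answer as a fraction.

1/3

Consider each possible location of the gold coin in turn.
If it is in any of boxes 1, 2, and 4 (prior 1/4 each): box 3 is available, opened with probability 2/3; weight (1/4)·(2/3) = 1/6 each.
If it is in box 3 (prior 1/4): the host opened box 3, so this case is ruled out; weight (1/4)·0 = 0.
The weights sum to 1/2.
So P(the gold coin in box 2 | the host opened box 3) = (1/6) / (1/2) = 1/3.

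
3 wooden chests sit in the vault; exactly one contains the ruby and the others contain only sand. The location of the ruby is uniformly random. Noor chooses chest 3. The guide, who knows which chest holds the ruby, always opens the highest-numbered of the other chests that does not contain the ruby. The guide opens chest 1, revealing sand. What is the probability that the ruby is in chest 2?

1

Condition on the true location of the ruby.
If it is in chest 1 (prior 1/3): the guide opened chest 1, so this case is ruled out; weight (1/3)·0 = 0.
If it is in chest 2 (prior 1/3): chest 1 is the highest-numbered option available, probability 1; weight (1/3)·1 = 1/3.
If it is in chest 3 (prior 1/3): the guide would have opened chest 2 instead, probability 0; weight (1/3)·0 = 0.
The weights sum to 1/3.
So P(the ruby in chest 2 | the guide opened chest 1) = (1/3) / (1/3) = 1.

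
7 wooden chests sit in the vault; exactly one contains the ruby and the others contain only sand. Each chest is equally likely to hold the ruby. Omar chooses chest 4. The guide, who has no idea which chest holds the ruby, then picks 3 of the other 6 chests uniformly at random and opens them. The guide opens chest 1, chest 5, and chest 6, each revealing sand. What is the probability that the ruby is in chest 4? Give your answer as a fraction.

1/4

Apply Bayes' rule, conditioning on where the ruby actually is.
If it is in any of chests 1, 5, and 6 (prior 1/7 each): that chest was opened and seen not to hold the prize — ruled out; weight (1/7)·0 = 0 each.
If it is in any of chests 2, 3, 4, and 7 (prior 1/7 each): the guide picks exactly this set with probability 1/20 regardless, and none is the prize; weight (1/7)·(1/20) = 1/140 each.
The weights sum to 1/35.
So P(the ruby in chest 4 | the guide opened chest 1, chest 5, and chest 6) = (1/140) / (1/35) = 1/4.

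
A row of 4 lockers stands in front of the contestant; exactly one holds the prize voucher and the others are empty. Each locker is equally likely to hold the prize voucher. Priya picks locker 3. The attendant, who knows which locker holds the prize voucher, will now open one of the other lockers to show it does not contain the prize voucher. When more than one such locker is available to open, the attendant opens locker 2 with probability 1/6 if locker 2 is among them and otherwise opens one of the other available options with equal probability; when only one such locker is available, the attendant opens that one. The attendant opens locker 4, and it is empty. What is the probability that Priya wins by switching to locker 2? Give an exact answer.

Condition on the true location of the prize voucher.
If it is in locker 1 (prior 1/4): locker 2 is available but not opened, probability 5/6; weight (1/4)·(5/6) = 5/24.
If it is in locker 2 (prior 1/4): locker 2 holds the prize so is unavailable; the attendant chooses uniformly among the 2 others, probability 1/2; weight (1/4)·(1/2) = 1/8.
If it is in locker 3 (prior 1/4): locker 2 is available but not opened; locker 4 gets probability (1 − 1/6)/2 = 5/12; weight (1/4)·(5/12) = 5/48.
If it is in locker 4 (prior 1/4): the attendant opened locker 4, so this case is ruled out; weight (1/4)·0 = 0.
The weights sum to 7/16.
So P(the prize voucher in locker 2 | the attendant opened locker 4) = (1/8) / (7/16) = 2/7.

2/7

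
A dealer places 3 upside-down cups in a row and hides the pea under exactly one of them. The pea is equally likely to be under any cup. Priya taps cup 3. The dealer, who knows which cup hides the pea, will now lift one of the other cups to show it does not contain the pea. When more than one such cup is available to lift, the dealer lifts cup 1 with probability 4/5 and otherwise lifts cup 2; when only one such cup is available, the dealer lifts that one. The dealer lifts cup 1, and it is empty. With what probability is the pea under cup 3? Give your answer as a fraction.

4/9

Apply Bayes' rule, conditioning on where the pea actually is.
If it is under cup 1 (prior 1/3): the dealer opened cup 1, so this case is ruled out; weight (1/3)·0 = 0.
If it is under cup 2 (prior 1/3): only cup 1 is available, probability 1; weight (1/3)·1 = 1/3.
If it is under cup 3 (prior 1/3): cup 1 is available, opened with probability 4/5; weight (1/3)·(4/5) = 4/15.
The weights sum to 3/5.
So P(the pea under cup 3 | the dealer opened cup 1) = (4/15) / (3/5) = 4/9.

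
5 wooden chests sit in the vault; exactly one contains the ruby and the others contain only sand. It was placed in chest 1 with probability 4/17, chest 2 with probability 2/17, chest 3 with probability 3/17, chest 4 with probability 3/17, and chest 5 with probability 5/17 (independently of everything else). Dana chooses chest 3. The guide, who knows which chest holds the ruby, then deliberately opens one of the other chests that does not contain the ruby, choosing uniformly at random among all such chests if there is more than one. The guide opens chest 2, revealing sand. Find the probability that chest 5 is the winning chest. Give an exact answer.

Condition on the true location of the ruby.
If it is in chest 1 (prior 4/17): the guide has 3 equally likely choices, so probability 1/3; weight (4/17)·(1/3) = 4/51.
If it is in chest 2 (prior 2/17): the guide opened chest 2, so this case is ruled out; weight (2/17)·0 = 0.
If it is in chest 3 (prior 3/17): the guide has 4 equally likely choices, so probability 1/4; weight (3/17)·(1/4) = 3/68.
If it is in chest 4 (prior 3/17): the guide has 3 equally likely choices, so probability 1/3; weight (3/17)·(1/3) = 1/17.
If it is in chest 5 (prior 5/17): the guide has 3 equally likely choices, so probability 1/3; weight (5/17)·(1/3) = 5/51.
The weights sum to 19/68.
So P(the ruby in chest 5 | the guide opened chest 2) = (5/51) / (19/68) = 20/57.

20/57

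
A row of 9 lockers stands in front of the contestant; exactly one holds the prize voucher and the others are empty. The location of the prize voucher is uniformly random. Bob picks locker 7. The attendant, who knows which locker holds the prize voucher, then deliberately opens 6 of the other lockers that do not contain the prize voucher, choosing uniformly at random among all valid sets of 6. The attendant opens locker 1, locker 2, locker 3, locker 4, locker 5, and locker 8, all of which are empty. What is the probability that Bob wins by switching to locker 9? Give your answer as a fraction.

4/9

Apply Bayes' rule, conditioning on where the prize voucher actually is.
If it is in any of lockers 1, 2, 3, 4, 5, and 8 (prior 1/9 each): that locker was opened and seen not to hold the prize — ruled out; weight (1/9)·0 = 0 each.
If it is in either of lockers 6 and 9 (prior 1/9 each): the attendant has 7 equally likely choices, so probability 1/7; weight (1/9)·(1/7) = 1/63 each.
If it is in locker 7 (prior 1/9): the attendant has 28 equally likely choices, so probability 1/28; weight (1/9)·(1/28) = 1/252.
The weights sum to 1/28.
So P(the prize voucher in locker 9 | the attendant opened locker 1, locker 2, locker 3, locker 4, locker 5, and locker 8) = (1/63) / (1/28) = 4/9.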